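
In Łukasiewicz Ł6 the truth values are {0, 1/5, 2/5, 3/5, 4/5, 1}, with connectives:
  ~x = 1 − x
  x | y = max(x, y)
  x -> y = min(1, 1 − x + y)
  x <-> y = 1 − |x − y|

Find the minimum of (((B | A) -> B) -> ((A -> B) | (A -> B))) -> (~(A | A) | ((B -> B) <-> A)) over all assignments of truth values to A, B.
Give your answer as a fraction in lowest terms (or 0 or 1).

Take A = 2/5, B = 0:
B | A = 0 | 2/5 = 2/5
(B | A) -> B = 2/5 -> 0 = 3/5
A -> B = 2/5 -> 0 = 3/5
A -> B = 2/5 -> 0 = 3/5
(A -> B) | (A -> B) = 3/5 | 3/5 = 3/5
((B | A) -> B) -> ((A -> B) | (A -> B)) = 3/5 -> 3/5 = 1
A | A = 2/5 | 2/5 = 2/5
~(A | A) = ~2/5 = 3/5
B -> B = 0 -> 0 = 1
(B -> B) <-> A = 1 <-> 2/5 = 2/5
~(A | A) | ((B -> B) <-> A) = 3/5 | 2/5 = 3/5
(((B | A) -> B) -> ((A -> B) | (A -> B))) -> (~(A | A) | ((B -> B) <-> A)) = 1 -> 3/5 = 3/5
No assignment yields a value below 3/5, so this is the minimum.

3/5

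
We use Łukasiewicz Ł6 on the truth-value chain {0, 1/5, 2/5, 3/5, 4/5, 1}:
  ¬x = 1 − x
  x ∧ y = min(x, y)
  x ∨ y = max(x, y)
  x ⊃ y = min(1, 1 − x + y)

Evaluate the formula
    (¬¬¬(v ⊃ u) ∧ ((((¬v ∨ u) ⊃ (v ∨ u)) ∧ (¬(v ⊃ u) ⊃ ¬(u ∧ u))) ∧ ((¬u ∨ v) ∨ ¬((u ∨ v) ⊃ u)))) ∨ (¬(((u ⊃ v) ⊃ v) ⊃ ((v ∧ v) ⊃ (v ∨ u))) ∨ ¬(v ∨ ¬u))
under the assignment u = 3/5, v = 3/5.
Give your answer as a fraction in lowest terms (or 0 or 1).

v ⊃ u = 3/5 ⊃ 3/5 = 1
¬(v ⊃ u) = ¬1 = 0
¬¬(v ⊃ u) = ¬0 = 1
¬¬¬(v ⊃ u) = ¬1 = 0
¬v = ¬3/5 = 2/5
¬v ∨ u = 2/5 ∨ 3/5 = 3/5
v ∨ u = 3/5 ∨ 3/5 = 3/5
(¬v ∨ u) ⊃ (v ∨ u) = 3/5 ⊃ 3/5 = 1
v ⊃ u = 3/5 ⊃ 3/5 = 1
¬(v ⊃ u) = ¬1 = 0
u ∧ u = 3/5 ∧ 3/5 = 3/5
¬(u ∧ u) = ¬3/5 = 2/5
¬(v ⊃ u) ⊃ ¬(u ∧ u) = 0 ⊃ 2/5 = 1
((¬v ∨ u) ⊃ (v ∨ u)) ∧ (¬(v ⊃ u) ⊃ ¬(u ∧ u)) = 1 ∧ 1 = 1
¬u = ¬3/5 = 2/5
¬u ∨ v = 2/5 ∨ 3/5 = 3/5
u ∨ v = 3/5 ∨ 3/5 = 3/5
(u ∨ v) ⊃ u = 3/5 ⊃ 3/5 = 1
¬((u ∨ v) ⊃ u) = ¬1 = 0
(¬u ∨ v) ∨ ¬((u ∨ v) ⊃ u) = 3/5 ∨ 0 = 3/5
(((¬v ∨ u) ⊃ (v ∨ u)) ∧ (¬(v ⊃ u) ⊃ ¬(u ∧ u))) ∧ ((¬u ∨ v) ∨ ¬((u ∨ v) ⊃ u)) = 1 ∧ 3/5 = 3/5
¬¬¬(v ⊃ u) ∧ ((((¬v ∨ u) ⊃ (v ∨ u)) ∧ (¬(v ⊃ u) ⊃ ¬(u ∧ u))) ∧ ((¬u ∨ v) ∨ ¬((u ∨ v) ⊃ u))) = 0 ∧ 3/5 = 0
u ⊃ v = 3/5 ⊃ 3/5 = 1
(u ⊃ v) ⊃ v = 1 ⊃ 3/5 = 3/5
v ∧ v = 3/5 ∧ 3/5 = 3/5
v ∨ u = 3/5 ∨ 3/5 = 3/5
(v ∧ v) ⊃ (v ∨ u) = 3/5 ⊃ 3/5 = 1
((u ⊃ v) ⊃ v) ⊃ ((v ∧ v) ⊃ (v ∨ u)) = 3/5 ⊃ 1 = 1
¬(((u ⊃ v) ⊃ v) ⊃ ((v ∧ v) ⊃ (v ∨ u))) = ¬1 = 0
¬u = ¬3/5 = 2/5
v ∨ ¬u = 3/5 ∨ 2/5 = 3/5
¬(v ∨ ¬u) = ¬3/5 = 2/5
¬(((u ⊃ v) ⊃ v) ⊃ ((v ∧ v) ⊃ (v ∨ u))) ∨ ¬(v ∨ ¬u) = 0 ∨ 2/5 = 2/5
(¬¬¬(v ⊃ u) ∧ ((((¬v ∨ u) ⊃ (v ∨ u)) ∧ (¬(v ⊃ u) ⊃ ¬(u ∧ u))) ∧ ((¬u ∨ v) ∨ ¬((u ∨ v) ⊃ u)))) ∨ (¬(((u ⊃ v) ⊃ v) ⊃ ((v ∧ v) ⊃ (v ∨ u))) ∨ ¬(v ∨ ¬u)) = 0 ∨ 2/5 = 2/5

2/5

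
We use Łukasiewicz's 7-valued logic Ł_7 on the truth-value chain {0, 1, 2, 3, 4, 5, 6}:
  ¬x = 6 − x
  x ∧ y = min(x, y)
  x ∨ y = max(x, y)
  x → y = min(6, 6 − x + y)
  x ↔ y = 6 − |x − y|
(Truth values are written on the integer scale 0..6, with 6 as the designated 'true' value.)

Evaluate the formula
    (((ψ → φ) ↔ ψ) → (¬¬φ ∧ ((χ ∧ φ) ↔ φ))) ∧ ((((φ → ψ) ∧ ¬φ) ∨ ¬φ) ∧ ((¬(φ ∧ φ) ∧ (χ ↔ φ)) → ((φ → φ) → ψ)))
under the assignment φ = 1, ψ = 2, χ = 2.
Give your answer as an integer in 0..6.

ψ → φ = 2 → 1 = 5
(ψ → φ) ↔ ψ = 5 ↔ 2 = 3
¬φ = ¬1 = 5
¬¬φ = ¬5 = 1
χ ∧ φ = 2 ∧ 1 = 1
(χ ∧ φ) ↔ φ = 1 ↔ 1 = 6
¬¬φ ∧ ((χ ∧ φ) ↔ φ) = 1 ∧ 6 = 1
((ψ → φ) ↔ ψ) → (¬¬φ ∧ ((χ ∧ φ) ↔ φ)) = 3 → 1 = 4
φ → ψ = 1 → 2 = 6
¬φ = ¬1 = 5
(φ → ψ) ∧ ¬φ = 6 ∧ 5 = 5
¬φ = ¬1 = 5
((φ → ψ) ∧ ¬φ) ∨ ¬φ = 5 ∨ 5 = 5
φ ∧ φ = 1 ∧ 1 = 1
¬(φ ∧ φ) = ¬1 = 5
χ ↔ φ = 2 ↔ 1 = 5
¬(φ ∧ φ) ∧ (χ ↔ φ) = 5 ∧ 5 = 5
φ → φ = 1 → 1 = 6
(φ → φ) → ψ = 6 → 2 = 2
(¬(φ ∧ φ) ∧ (χ ↔ φ)) → ((φ → φ) → ψ) = 5 → 2 = 3
(((φ → ψ) ∧ ¬φ) ∨ ¬φ) ∧ ((¬(φ ∧ φ) ∧ (χ ↔ φ)) → ((φ → φ) → ψ)) = 5 ∧ 3 = 3
(((ψ → φ) ↔ ψ) → (¬¬φ ∧ ((χ ∧ φ) ↔ φ))) ∧ ((((φ → ψ) ∧ ¬φ) ∨ ¬φ) ∧ ((¬(φ ∧ φ) ∧ (χ ↔ φ)) → ((φ → φ) → ψ))) = 4 ∧ 3 = 3

3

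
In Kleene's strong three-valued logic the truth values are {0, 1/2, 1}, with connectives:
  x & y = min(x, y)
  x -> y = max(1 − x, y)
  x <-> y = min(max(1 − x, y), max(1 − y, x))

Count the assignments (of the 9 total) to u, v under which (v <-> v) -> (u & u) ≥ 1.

u = 0, v = 0 ↦ 0  <
u = 0, v = 1/2 ↦ 1/2  <
u = 0, v = 1 ↦ 0  <
u = 1/2, v = 0 ↦ 1/2  <
u = 1/2, v = 1/2 ↦ 1/2  <
u = 1/2, v = 1 ↦ 1/2  <
u = 1, v = 0 ↦ 1  ≥
u = 1, v = 1/2 ↦ 1  ≥
u = 1, v = 1 ↦ 1  ≥
So 3 of the 9 assignments meet the threshold.

3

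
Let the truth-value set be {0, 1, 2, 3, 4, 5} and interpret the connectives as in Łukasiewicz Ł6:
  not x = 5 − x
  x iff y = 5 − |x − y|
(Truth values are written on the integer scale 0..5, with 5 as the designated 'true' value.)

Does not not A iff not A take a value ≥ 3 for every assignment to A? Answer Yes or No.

Counterexample: take A = 0.
not A = not 0 = 5
not not A = not 5 = 0
not A = not 0 = 5
not not A iff not A = 0 iff 5 = 0
This gives 0, which is below 3.

No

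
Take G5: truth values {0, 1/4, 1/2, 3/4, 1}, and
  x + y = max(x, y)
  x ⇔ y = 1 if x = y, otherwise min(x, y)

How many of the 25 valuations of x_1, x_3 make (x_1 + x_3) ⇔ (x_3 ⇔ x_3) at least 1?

9

value 1: 9 assignments (counts)
value 3/4: 7 assignments
value 1/2: 5 assignments
value 1/4: 3 assignments
value 0: 1 assignment
So 9 of the 25 assignments meet the threshold.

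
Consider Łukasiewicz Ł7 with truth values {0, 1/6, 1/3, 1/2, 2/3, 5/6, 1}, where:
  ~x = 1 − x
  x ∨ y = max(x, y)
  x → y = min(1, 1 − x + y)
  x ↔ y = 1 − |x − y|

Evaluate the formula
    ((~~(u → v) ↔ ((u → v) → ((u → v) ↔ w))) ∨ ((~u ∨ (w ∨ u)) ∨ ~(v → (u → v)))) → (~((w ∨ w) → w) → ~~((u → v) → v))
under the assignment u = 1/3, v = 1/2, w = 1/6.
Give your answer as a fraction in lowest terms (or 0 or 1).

u → v = 1/3 → 1/2 = 1
~(u → v) = ~1 = 0
~~(u → v) = ~0 = 1
u → v = 1/3 → 1/2 = 1
u → v = 1/3 → 1/2 = 1
(u → v) ↔ w = 1 ↔ 1/6 = 1/6
(u → v) → ((u → v) ↔ w) = 1 → 1/6 = 1/6
~~(u → v) ↔ ((u → v) → ((u → v) ↔ w)) = 1 ↔ 1/6 = 1/6
~u = ~1/3 = 2/3
w ∨ u = 1/6 ∨ 1/3 = 1/3
~u ∨ (w ∨ u) = 2/3 ∨ 1/3 = 2/3
u → v = 1/3 → 1/2 = 1
v → (u → v) = 1/2 → 1 = 1
~(v → (u → v)) = ~1 = 0
(~u ∨ (w ∨ u)) ∨ ~(v → (u → v)) = 2/3 ∨ 0 = 2/3
(~~(u → v) ↔ ((u → v) → ((u → v) ↔ w))) ∨ ((~u ∨ (w ∨ u)) ∨ ~(v → (u → v))) = 1/6 ∨ 2/3 = 2/3
w ∨ w = 1/6 ∨ 1/6 = 1/6
(w ∨ w) → w = 1/6 → 1/6 = 1
~((w ∨ w) → w) = ~1 = 0
u → v = 1/3 → 1/2 = 1
(u → v) → v = 1 → 1/2 = 1/2
~((u → v) → v) = ~1/2 = 1/2
~~((u → v) → v) = ~1/2 = 1/2
~((w ∨ w) → w) → ~~((u → v) → v) = 0 → 1/2 = 1
((~~(u → v) ↔ ((u → v) → ((u → v) ↔ w))) ∨ ((~u ∨ (w ∨ u)) ∨ ~(v → (u → v)))) → (~((w ∨ w) → w) → ~~((u → v) → v)) = 2/3 → 1 = 1

1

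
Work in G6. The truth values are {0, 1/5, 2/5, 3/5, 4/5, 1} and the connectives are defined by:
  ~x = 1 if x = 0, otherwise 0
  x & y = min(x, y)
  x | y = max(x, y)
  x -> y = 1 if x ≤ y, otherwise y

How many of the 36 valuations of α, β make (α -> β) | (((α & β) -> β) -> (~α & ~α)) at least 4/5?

22

value 1: 21 assignments (counts)
value 4/5: 1 assignment (counts)
value 3/5: 2 assignments
value 2/5: 3 assignments
value 1/5: 4 assignments
value 0: 5 assignments
So 22 of the 36 assignments meet the threshold.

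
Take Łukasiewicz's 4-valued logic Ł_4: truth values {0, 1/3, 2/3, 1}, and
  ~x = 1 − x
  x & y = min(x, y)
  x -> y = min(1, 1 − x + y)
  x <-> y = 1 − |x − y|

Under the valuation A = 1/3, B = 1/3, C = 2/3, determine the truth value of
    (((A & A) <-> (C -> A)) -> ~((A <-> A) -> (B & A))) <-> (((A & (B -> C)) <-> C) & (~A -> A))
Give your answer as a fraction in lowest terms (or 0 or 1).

A & A = 1/3 & 1/3 = 1/3
C -> A = 2/3 -> 1/3 = 2/3
(A & A) <-> (C -> A) = 1/3 <-> 2/3 = 2/3
A <-> A = 1/3 <-> 1/3 = 1
B & A = 1/3 & 1/3 = 1/3
(A <-> A) -> (B & A) = 1 -> 1/3 = 1/3
~((A <-> A) -> (B & A)) = ~1/3 = 2/3
((A & A) <-> (C -> A)) -> ~((A <-> A) -> (B & A)) = 2/3 -> 2/3 = 1
B -> C = 1/3 -> 2/3 = 1
A & (B -> C) = 1/3 & 1 = 1/3
(A & (B -> C)) <-> C = 1/3 <-> 2/3 = 2/3
~A = ~1/3 = 2/3
~A -> A = 2/3 -> 1/3 = 2/3
((A & (B -> C)) <-> C) & (~A -> A) = 2/3 & 2/3 = 2/3
(((A & A) <-> (C -> A)) -> ~((A <-> A) -> (B & A))) <-> (((A & (B -> C)) <-> C) & (~A -> A)) = 1 <-> 2/3 = 2/3

2/3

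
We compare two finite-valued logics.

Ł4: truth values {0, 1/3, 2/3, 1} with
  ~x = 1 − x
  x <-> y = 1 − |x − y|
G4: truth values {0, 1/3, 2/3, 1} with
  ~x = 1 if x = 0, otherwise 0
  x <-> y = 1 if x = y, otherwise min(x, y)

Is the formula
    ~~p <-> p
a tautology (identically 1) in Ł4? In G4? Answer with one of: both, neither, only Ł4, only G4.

only Ł4

In Ł4: every assignment gives 1 — tautology.
In G4: at p = 1/3 the value is 1/3 — not a tautology.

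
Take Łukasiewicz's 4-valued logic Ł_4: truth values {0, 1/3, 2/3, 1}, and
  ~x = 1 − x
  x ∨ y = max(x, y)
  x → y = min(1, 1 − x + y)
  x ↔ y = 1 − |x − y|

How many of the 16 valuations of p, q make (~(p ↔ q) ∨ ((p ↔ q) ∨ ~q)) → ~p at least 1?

6

p = 0, q = 0 ↦ 1  ≥
p = 0, q = 1/3 ↦ 1  ≥
p = 0, q = 2/3 ↦ 1  ≥
p = 0, q = 1 ↦ 1  ≥
p = 1/3, q = 0 ↦ 2/3  <
p = 1/3, q = 1/3 ↦ 2/3  <
p = 1/3, q = 2/3 ↦ 1  ≥
p = 1/3, q = 1 ↦ 1  ≥
p = 2/3, q = 0 ↦ 1/3  <
p = 2/3, q = 1/3 ↦ 2/3  <
p = 2/3, q = 2/3 ↦ 1/3  <
p = 2/3, q = 1 ↦ 2/3  <
p = 1, q = 0 ↦ 0  <
p = 1, q = 1/3 ↦ 1/3  <
p = 1, q = 2/3 ↦ 1/3  <
p = 1, q = 1 ↦ 0  <
So 6 of the 16 assignments meet the threshold.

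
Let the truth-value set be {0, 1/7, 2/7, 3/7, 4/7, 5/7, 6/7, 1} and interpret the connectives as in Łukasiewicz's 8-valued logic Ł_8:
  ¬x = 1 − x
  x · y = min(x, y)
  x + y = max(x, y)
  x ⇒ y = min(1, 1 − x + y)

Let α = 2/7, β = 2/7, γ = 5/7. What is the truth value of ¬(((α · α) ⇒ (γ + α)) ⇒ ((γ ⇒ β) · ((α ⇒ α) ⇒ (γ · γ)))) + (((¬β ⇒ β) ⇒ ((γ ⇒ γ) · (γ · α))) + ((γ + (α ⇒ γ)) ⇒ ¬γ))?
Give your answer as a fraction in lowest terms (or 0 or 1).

5/7

α · α = 2/7 · 2/7 = 2/7
γ + α = 5/7 + 2/7 = 5/7
(α · α) ⇒ (γ + α) = 2/7 ⇒ 5/7 = 1
γ ⇒ β = 5/7 ⇒ 2/7 = 4/7
α ⇒ α = 2/7 ⇒ 2/7 = 1
γ · γ = 5/7 · 5/7 = 5/7
(α ⇒ α) ⇒ (γ · γ) = 1 ⇒ 5/7 = 5/7
(γ ⇒ β) · ((α ⇒ α) ⇒ (γ · γ)) = 4/7 · 5/7 = 4/7
((α · α) ⇒ (γ + α)) ⇒ ((γ ⇒ β) · ((α ⇒ α) ⇒ (γ · γ))) = 1 ⇒ 4/7 = 4/7
¬(((α · α) ⇒ (γ + α)) ⇒ ((γ ⇒ β) · ((α ⇒ α) ⇒ (γ · γ)))) = ¬4/7 = 3/7
¬β = ¬2/7 = 5/7
¬β ⇒ β = 5/7 ⇒ 2/7 = 4/7
γ ⇒ γ = 5/7 ⇒ 5/7 = 1
γ · α = 5/7 · 2/7 = 2/7
(γ ⇒ γ) · (γ · α) = 1 · 2/7 = 2/7
(¬β ⇒ β) ⇒ ((γ ⇒ γ) · (γ · α)) = 4/7 ⇒ 2/7 = 5/7
α ⇒ γ = 2/7 ⇒ 5/7 = 1
γ + (α ⇒ γ) = 5/7 + 1 = 1
¬γ = ¬5/7 = 2/7
(γ + (α ⇒ γ)) ⇒ ¬γ = 1 ⇒ 2/7 = 2/7
((¬β ⇒ β) ⇒ ((γ ⇒ γ) · (γ · α))) + ((γ + (α ⇒ γ)) ⇒ ¬γ) = 5/7 + 2/7 = 5/7
¬(((α · α) ⇒ (γ + α)) ⇒ ((γ ⇒ β) · ((α ⇒ α) ⇒ (γ · γ)))) + (((¬β ⇒ β) ⇒ ((γ ⇒ γ) · (γ · α))) + ((γ + (α ⇒ γ)) ⇒ ¬γ)) = 3/7 + 5/7 = 5/7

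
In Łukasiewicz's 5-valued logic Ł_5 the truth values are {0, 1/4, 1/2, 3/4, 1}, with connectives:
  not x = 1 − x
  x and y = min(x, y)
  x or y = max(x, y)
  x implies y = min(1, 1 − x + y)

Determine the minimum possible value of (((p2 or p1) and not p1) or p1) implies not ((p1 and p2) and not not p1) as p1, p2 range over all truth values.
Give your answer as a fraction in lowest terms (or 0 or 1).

Take p1 = 1, p2 = 1:
p2 or p1 = 1 or 1 = 1
not p1 = not 1 = 0
(p2 or p1) and not p1 = 1 and 0 = 0
((p2 or p1) and not p1) or p1 = 0 or 1 = 1
p1 and p2 = 1 and 1 = 1
not p1 = not 1 = 0
not not p1 = not 0 = 1
(p1 and p2) and not not p1 = 1 and 1 = 1
not ((p1 and p2) and not not p1) = not 1 = 0
(((p2 or p1) and not p1) or p1) implies not ((p1 and p2) and not not p1) = 1 implies 0 = 0
No assignment yields a value below 0, so this is the minimum.

0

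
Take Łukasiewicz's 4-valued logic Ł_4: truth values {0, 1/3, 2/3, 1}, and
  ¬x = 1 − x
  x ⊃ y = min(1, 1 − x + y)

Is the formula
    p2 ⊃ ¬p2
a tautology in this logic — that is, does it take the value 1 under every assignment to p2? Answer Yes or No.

Counterexample: take p2 = 2/3.
¬p2 = ¬2/3 = 1/3
p2 ⊃ ¬p2 = 2/3 ⊃ 1/3 = 2/3
This gives 2/3 ≠ 1.

No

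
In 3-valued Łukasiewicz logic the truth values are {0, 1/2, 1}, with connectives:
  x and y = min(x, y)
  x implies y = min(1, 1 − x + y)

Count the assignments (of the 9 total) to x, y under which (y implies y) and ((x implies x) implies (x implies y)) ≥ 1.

x = 0, y = 0 ↦ 1  ≥
x = 0, y = 1/2 ↦ 1  ≥
x = 0, y = 1 ↦ 1  ≥
x = 1/2, y = 0 ↦ 1/2  <
x = 1/2, y = 1/2 ↦ 1  ≥
x = 1/2, y = 1 ↦ 1  ≥
x = 1, y = 0 ↦ 0  <
x = 1, y = 1/2 ↦ 1/2  <
x = 1, y = 1 ↦ 1  ≥
So 6 of the 9 assignments meet the threshold.

6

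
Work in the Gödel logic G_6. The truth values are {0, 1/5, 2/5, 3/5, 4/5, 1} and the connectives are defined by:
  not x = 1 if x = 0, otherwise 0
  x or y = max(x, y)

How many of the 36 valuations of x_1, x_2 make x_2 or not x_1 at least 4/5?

value 1: 11 assignments (counts)
value 4/5: 5 assignments (counts)
value 3/5: 5 assignments
value 2/5: 5 assignments
value 1/5: 5 assignments
value 0: 5 assignments
So 16 of the 36 assignments meet the threshold.

16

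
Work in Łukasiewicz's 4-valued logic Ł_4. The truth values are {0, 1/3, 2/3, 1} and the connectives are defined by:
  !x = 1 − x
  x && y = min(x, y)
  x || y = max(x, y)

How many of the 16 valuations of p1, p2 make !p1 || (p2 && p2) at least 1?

7

p1 = 0, p2 = 0 ↦ 1  ≥
p1 = 0, p2 = 1/3 ↦ 1  ≥
p1 = 0, p2 = 2/3 ↦ 1  ≥
p1 = 0, p2 = 1 ↦ 1  ≥
p1 = 1/3, p2 = 0 ↦ 2/3  <
p1 = 1/3, p2 = 1/3 ↦ 2/3  <
p1 = 1/3, p2 = 2/3 ↦ 2/3  <
p1 = 1/3, p2 = 1 ↦ 1  ≥
p1 = 2/3, p2 = 0 ↦ 1/3  <
p1 = 2/3, p2 = 1/3 ↦ 1/3  <
p1 = 2/3, p2 = 2/3 ↦ 2/3  <
p1 = 2/3, p2 = 1 ↦ 1  ≥
p1 = 1, p2 = 0 ↦ 0  <
p1 = 1, p2 = 1/3 ↦ 1/3  <
p1 = 1, p2 = 2/3 ↦ 2/3  <
p1 = 1, p2 = 1 ↦ 1  ≥
So 7 of the 16 assignments meet the threshold.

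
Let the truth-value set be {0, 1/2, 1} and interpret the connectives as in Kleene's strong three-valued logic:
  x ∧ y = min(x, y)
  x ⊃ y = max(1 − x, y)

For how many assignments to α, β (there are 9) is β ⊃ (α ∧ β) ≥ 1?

4

α = 0, β = 0 ↦ 1  ≥
α = 0, β = 1/2 ↦ 1/2  <
α = 0, β = 1 ↦ 0  <
α = 1/2, β = 0 ↦ 1  ≥
α = 1/2, β = 1/2 ↦ 1/2  <
α = 1/2, β = 1 ↦ 1/2  <
α = 1, β = 0 ↦ 1  ≥
α = 1, β = 1/2 ↦ 1/2  <
α = 1, β = 1 ↦ 1  ≥
So 4 of the 9 assignments meet the threshold.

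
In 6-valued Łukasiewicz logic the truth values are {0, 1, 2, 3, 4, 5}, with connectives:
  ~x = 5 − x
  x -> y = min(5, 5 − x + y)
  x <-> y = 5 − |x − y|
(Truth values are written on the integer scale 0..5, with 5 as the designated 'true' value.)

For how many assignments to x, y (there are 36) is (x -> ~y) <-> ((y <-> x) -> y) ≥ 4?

16

value 5: 7 assignments (counts)
value 4: 9 assignments (counts)
value 3: 8 assignments
value 2: 6 assignments
value 1: 4 assignments
value 0: 2 assignments
So 16 of the 36 assignments meet the threshold.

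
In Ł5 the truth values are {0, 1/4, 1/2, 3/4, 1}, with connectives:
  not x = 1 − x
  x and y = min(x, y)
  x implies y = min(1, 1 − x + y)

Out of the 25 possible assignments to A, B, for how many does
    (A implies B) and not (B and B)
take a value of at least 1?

value 1: 1 assignment (counts)
value 3/4: 4 assignments
value 1/2: 7 assignments
value 1/4: 7 assignments
value 0: 6 assignments
So 1 of the 25 assignments meets the threshold.

1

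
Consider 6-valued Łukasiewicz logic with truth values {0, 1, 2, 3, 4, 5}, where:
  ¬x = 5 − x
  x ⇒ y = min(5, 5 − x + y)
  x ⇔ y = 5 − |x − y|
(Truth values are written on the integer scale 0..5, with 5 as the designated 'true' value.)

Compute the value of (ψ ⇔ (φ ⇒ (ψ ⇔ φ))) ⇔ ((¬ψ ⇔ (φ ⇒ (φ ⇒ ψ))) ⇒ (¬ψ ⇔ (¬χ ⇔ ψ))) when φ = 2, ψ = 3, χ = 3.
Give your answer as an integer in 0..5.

3

ψ ⇔ φ = 3 ⇔ 2 = 4
φ ⇒ (ψ ⇔ φ) = 2 ⇒ 4 = 5
ψ ⇔ (φ ⇒ (ψ ⇔ φ)) = 3 ⇔ 5 = 3
¬ψ = ¬3 = 2
φ ⇒ ψ = 2 ⇒ 3 = 5
φ ⇒ (φ ⇒ ψ) = 2 ⇒ 5 = 5
¬ψ ⇔ (φ ⇒ (φ ⇒ ψ)) = 2 ⇔ 5 = 2
¬ψ = ¬3 = 2
¬χ = ¬3 = 2
¬χ ⇔ ψ = 2 ⇔ 3 = 4
¬ψ ⇔ (¬χ ⇔ ψ) = 2 ⇔ 4 = 3
(¬ψ ⇔ (φ ⇒ (φ ⇒ ψ))) ⇒ (¬ψ ⇔ (¬χ ⇔ ψ)) = 2 ⇒ 3 = 5
(ψ ⇔ (φ ⇒ (ψ ⇔ φ))) ⇔ ((¬ψ ⇔ (φ ⇒ (φ ⇒ ψ))) ⇒ (¬ψ ⇔ (¬χ ⇔ ψ))) = 3 ⇔ 5 = 3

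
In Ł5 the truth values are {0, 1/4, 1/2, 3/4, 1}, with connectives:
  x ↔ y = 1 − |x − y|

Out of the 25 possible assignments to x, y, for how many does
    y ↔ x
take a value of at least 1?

5

value 1: 5 assignments (counts)
value 3/4: 8 assignments
value 1/2: 6 assignments
value 1/4: 4 assignments
value 0: 2 assignments
So 5 of the 25 assignments meet the threshold.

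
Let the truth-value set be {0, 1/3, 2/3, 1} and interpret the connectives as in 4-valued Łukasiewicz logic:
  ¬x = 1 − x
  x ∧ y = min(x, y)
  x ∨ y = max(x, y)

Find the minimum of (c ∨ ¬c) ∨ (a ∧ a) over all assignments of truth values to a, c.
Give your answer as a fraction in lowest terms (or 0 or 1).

2/3

Take a = 0, c = 1/3:
¬c = ¬1/3 = 2/3
c ∨ ¬c = 1/3 ∨ 2/3 = 2/3
a ∧ a = 0 ∧ 0 = 0
(c ∨ ¬c) ∨ (a ∧ a) = 2/3 ∨ 0 = 2/3
No assignment yields a value below 2/3, so this is the minimum.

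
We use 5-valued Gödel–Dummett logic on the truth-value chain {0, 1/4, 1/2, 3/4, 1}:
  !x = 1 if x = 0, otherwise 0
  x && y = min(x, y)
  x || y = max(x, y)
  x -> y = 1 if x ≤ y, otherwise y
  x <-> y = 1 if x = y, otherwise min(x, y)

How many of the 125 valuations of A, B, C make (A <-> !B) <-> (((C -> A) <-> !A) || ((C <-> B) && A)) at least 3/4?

value 1: 28 assignments (counts)
value 0: 97 assignments
So 28 of the 125 assignments meet the threshold.

28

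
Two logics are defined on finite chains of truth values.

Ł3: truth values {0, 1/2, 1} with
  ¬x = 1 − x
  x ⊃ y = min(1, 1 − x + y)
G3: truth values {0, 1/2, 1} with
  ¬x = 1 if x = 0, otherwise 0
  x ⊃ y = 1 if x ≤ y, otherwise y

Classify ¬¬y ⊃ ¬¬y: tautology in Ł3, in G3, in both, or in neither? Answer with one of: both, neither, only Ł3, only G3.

In Ł3: every assignment gives 1 — tautology.
In G3: every assignment gives 1 — tautology.

both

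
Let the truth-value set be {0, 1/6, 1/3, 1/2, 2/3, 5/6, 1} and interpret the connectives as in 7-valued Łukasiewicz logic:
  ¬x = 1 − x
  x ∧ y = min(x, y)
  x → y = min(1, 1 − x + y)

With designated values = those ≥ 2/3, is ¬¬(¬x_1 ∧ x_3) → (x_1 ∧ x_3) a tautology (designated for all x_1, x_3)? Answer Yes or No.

Counterexample: take x_1 = 0, x_3 = 1/2.
¬x_1 = ¬0 = 1
¬x_1 ∧ x_3 = 1 ∧ 1/2 = 1/2
¬(¬x_1 ∧ x_3) = ¬1/2 = 1/2
¬¬(¬x_1 ∧ x_3) = ¬1/2 = 1/2
x_1 ∧ x_3 = 0 ∧ 1/2 = 0
¬¬(¬x_1 ∧ x_3) → (x_1 ∧ x_3) = 1/2 → 0 = 1/2
This gives 1/2, which is below 2/3.

No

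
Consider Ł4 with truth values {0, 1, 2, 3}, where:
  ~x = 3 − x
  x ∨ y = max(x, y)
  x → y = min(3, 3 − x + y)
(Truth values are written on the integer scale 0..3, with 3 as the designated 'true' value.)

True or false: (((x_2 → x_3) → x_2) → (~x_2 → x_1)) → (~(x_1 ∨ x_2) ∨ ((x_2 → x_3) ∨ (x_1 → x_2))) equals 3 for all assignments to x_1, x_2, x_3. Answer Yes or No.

No

Counterexample: take x_1 = 2, x_2 = 1, x_3 = 0.
x_2 → x_3 = 1 → 0 = 2
(x_2 → x_3) → x_2 = 2 → 1 = 2
~x_2 = ~1 = 2
~x_2 → x_1 = 2 → 2 = 3
((x_2 → x_3) → x_2) → (~x_2 → x_1) = 2 → 3 = 3
x_1 ∨ x_2 = 2 ∨ 1 = 2
~(x_1 ∨ x_2) = ~2 = 1
x_2 → x_3 = 1 → 0 = 2
x_1 → x_2 = 2 → 1 = 2
(x_2 → x_3) ∨ (x_1 → x_2) = 2 ∨ 2 = 2
~(x_1 ∨ x_2) ∨ ((x_2 → x_3) ∨ (x_1 → x_2)) = 1 ∨ 2 = 2
(((x_2 → x_3) → x_2) → (~x_2 → x_1)) → (~(x_1 ∨ x_2) ∨ ((x_2 → x_3) ∨ (x_1 → x_2))) = 3 → 2 = 2
This gives 2 ≠ 3.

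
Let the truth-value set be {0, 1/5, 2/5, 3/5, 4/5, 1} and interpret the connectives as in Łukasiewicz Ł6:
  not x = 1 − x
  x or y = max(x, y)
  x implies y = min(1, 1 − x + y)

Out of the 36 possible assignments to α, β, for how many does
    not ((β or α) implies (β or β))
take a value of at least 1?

value 1: 1 assignment (counts)
value 4/5: 2 assignments
value 3/5: 3 assignments
value 2/5: 4 assignments
value 1/5: 5 assignments
value 0: 21 assignments
So 1 of the 36 assignments meets the threshold.

1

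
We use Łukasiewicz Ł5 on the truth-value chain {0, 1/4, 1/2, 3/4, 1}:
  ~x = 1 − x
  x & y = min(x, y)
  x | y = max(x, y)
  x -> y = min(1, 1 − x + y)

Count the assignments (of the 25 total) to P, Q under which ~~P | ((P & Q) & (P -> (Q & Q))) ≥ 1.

value 1: 5 assignments (counts)
value 3/4: 5 assignments
value 1/2: 5 assignments
value 1/4: 5 assignments
value 0: 5 assignments
So 5 of the 25 assignments meet the threshold.

5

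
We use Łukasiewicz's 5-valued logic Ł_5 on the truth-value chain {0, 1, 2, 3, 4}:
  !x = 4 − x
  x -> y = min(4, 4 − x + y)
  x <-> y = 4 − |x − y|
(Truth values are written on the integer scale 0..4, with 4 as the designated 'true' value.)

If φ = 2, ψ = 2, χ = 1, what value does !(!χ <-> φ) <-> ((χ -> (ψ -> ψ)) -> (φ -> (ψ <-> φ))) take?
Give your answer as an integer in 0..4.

1

!χ = !1 = 3
!χ <-> φ = 3 <-> 2 = 3
!(!χ <-> φ) = !3 = 1
ψ -> ψ = 2 -> 2 = 4
χ -> (ψ -> ψ) = 1 -> 4 = 4
ψ <-> φ = 2 <-> 2 = 4
φ -> (ψ <-> φ) = 2 -> 4 = 4
(χ -> (ψ -> ψ)) -> (φ -> (ψ <-> φ)) = 4 -> 4 = 4
!(!χ <-> φ) <-> ((χ -> (ψ -> ψ)) -> (φ -> (ψ <-> φ))) = 1 <-> 4 = 1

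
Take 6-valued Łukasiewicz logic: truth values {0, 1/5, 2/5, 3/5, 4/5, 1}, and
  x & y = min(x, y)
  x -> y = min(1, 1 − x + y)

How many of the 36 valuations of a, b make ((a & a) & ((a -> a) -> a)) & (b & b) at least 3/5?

value 1: 1 assignment (counts)
value 4/5: 3 assignments (counts)
value 3/5: 5 assignments (counts)
value 2/5: 7 assignments
value 1/5: 9 assignments
value 0: 11 assignments
So 9 of the 36 assignments meet the threshold.

9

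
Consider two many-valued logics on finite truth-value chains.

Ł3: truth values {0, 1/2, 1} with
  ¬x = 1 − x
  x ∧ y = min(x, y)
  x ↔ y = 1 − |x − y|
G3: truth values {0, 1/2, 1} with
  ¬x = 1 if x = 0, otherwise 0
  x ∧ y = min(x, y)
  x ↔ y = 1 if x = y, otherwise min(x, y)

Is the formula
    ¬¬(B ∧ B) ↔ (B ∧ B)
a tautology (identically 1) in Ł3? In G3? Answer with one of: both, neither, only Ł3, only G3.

only Ł3

In Ł3: every assignment gives 1 — tautology.
In G3: at B = 1/2 the value is 1/2 — not a tautology.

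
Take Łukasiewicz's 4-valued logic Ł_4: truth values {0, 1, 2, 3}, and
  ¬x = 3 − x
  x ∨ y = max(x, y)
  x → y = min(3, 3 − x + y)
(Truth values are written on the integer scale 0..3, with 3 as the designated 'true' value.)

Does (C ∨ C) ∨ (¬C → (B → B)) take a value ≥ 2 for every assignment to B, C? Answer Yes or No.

B = 0, C = 0 ↦ 3
B = 0, C = 1 ↦ 3
B = 0, C = 2 ↦ 3
B = 0, C = 3 ↦ 3
B = 1, C = 0 ↦ 3
B = 1, C = 1 ↦ 3
B = 1, C = 2 ↦ 3
B = 1, C = 3 ↦ 3
B = 2, C = 0 ↦ 3
B = 2, C = 1 ↦ 3
B = 2, C = 2 ↦ 3
B = 2, C = 3 ↦ 3
B = 3, C = 0 ↦ 3
B = 3, C = 1 ↦ 3
B = 3, C = 2 ↦ 3
B = 3, C = 3 ↦ 3
Every assignment gives a value ≥ 2.

Yes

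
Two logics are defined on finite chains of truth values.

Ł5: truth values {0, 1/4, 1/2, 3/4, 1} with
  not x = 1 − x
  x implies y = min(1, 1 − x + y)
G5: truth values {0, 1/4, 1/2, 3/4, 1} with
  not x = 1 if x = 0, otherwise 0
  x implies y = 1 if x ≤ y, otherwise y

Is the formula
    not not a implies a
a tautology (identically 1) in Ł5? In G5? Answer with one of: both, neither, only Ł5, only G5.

only Ł5

In Ł5: every assignment gives 1 — tautology.
In G5: at a = 1/4 the value is 1/4 — not a tautology.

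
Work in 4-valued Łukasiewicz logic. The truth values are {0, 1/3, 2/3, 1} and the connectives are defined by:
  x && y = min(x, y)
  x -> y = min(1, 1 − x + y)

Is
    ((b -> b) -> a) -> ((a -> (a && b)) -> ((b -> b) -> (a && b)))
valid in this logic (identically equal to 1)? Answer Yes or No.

Yes

a = 0, b = 0 ↦ 1
a = 0, b = 1/3 ↦ 1
a = 0, b = 2/3 ↦ 1
a = 0, b = 1 ↦ 1
a = 1/3, b = 0 ↦ 1
a = 1/3, b = 1/3 ↦ 1
a = 1/3, b = 2/3 ↦ 1
a = 1/3, b = 1 ↦ 1
a = 2/3, b = 0 ↦ 1
a = 2/3, b = 1/3 ↦ 1
a = 2/3, b = 2/3 ↦ 1
a = 2/3, b = 1 ↦ 1
a = 1, b = 0 ↦ 1
a = 1, b = 1/3 ↦ 1
a = 1, b = 2/3 ↦ 1
a = 1, b = 1 ↦ 1
Every assignment gives a value ≥ 1.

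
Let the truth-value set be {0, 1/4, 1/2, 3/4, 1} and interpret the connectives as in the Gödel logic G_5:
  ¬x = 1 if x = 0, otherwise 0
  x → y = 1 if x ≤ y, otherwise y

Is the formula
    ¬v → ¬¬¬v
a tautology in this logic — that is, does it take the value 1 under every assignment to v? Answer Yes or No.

v = 0 ↦ 1
v = 1/4 ↦ 1
v = 1/2 ↦ 1
v = 3/4 ↦ 1
v = 1 ↦ 1
Every assignment gives a value ≥ 1.

Yes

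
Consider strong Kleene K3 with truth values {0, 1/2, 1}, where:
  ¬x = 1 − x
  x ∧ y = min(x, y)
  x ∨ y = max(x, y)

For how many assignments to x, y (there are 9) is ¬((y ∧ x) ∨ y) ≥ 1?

3

x = 0, y = 0 ↦ 1  ≥
x = 0, y = 1/2 ↦ 1/2  <
x = 0, y = 1 ↦ 0  <
x = 1/2, y = 0 ↦ 1  ≥
x = 1/2, y = 1/2 ↦ 1/2  <
x = 1/2, y = 1 ↦ 0  <
x = 1, y = 0 ↦ 1  ≥
x = 1, y = 1/2 ↦ 1/2  <
x = 1, y = 1 ↦ 0  <
So 3 of the 9 assignments meet the threshold.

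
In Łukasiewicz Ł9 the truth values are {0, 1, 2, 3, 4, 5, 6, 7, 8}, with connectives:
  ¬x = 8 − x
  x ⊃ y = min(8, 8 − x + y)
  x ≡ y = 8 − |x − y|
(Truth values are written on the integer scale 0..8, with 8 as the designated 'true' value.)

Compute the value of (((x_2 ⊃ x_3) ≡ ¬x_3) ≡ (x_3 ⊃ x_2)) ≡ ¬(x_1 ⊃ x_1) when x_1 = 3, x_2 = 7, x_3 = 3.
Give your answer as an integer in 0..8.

1

x_2 ⊃ x_3 = 7 ⊃ 3 = 4
¬x_3 = ¬3 = 5
(x_2 ⊃ x_3) ≡ ¬x_3 = 4 ≡ 5 = 7
x_3 ⊃ x_2 = 3 ⊃ 7 = 8
((x_2 ⊃ x_3) ≡ ¬x_3) ≡ (x_3 ⊃ x_2) = 7 ≡ 8 = 7
x_1 ⊃ x_1 = 3 ⊃ 3 = 8
¬(x_1 ⊃ x_1) = ¬8 = 0
(((x_2 ⊃ x_3) ≡ ¬x_3) ≡ (x_3 ⊃ x_2)) ≡ ¬(x_1 ⊃ x_1) = 7 ≡ 0 = 1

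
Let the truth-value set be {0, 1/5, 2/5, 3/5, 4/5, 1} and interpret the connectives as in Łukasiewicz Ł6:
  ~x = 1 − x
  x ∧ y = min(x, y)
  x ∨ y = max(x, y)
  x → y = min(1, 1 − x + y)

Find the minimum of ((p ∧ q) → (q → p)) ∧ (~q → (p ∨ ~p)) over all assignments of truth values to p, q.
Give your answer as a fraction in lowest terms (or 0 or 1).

Take p = 2/5, q = 0:
p ∧ q = 2/5 ∧ 0 = 0
q → p = 0 → 2/5 = 1
(p ∧ q) → (q → p) = 0 → 1 = 1
~q = ~0 = 1
~p = ~2/5 = 3/5
p ∨ ~p = 2/5 ∨ 3/5 = 3/5
~q → (p ∨ ~p) = 1 → 3/5 = 3/5
((p ∧ q) → (q → p)) ∧ (~q → (p ∨ ~p)) = 1 ∧ 3/5 = 3/5
No assignment yields a value below 3/5, so this is the minimum.

3/5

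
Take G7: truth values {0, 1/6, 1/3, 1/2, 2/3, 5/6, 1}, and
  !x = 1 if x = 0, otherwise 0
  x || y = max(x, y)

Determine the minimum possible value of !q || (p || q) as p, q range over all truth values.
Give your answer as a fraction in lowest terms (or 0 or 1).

1/6

Take p = 0, q = 1/6:
!q = !1/6 = 0
p || q = 0 || 1/6 = 1/6
!q || (p || q) = 0 || 1/6 = 1/6
No assignment yields a value below 1/6, so this is the minimum.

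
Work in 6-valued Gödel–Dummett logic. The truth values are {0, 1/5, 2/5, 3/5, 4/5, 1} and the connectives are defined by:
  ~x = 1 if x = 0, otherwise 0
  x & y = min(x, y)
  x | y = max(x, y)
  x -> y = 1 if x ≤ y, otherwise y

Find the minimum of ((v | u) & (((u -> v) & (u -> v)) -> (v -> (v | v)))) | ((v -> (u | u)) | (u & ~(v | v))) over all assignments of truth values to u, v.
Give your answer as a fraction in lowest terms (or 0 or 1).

Take u = 0, v = 1/5:
v | u = 1/5 | 0 = 1/5
u -> v = 0 -> 1/5 = 1
u -> v = 0 -> 1/5 = 1
(u -> v) & (u -> v) = 1 & 1 = 1
v | v = 1/5 | 1/5 = 1/5
v -> (v | v) = 1/5 -> 1/5 = 1
((u -> v) & (u -> v)) -> (v -> (v | v)) = 1 -> 1 = 1
(v | u) & (((u -> v) & (u -> v)) -> (v -> (v | v))) = 1/5 & 1 = 1/5
u | u = 0 | 0 = 0
v -> (u | u) = 1/5 -> 0 = 0
v | v = 1/5 | 1/5 = 1/5
~(v | v) = ~1/5 = 0
u & ~(v | v) = 0 & 0 = 0
(v -> (u | u)) | (u & ~(v | v)) = 0 | 0 = 0
((v | u) & (((u -> v) & (u -> v)) -> (v -> (v | v)))) | ((v -> (u | u)) | (u & ~(v | v))) = 1/5 | 0 = 1/5
No assignment yields a value below 1/5, so this is the minimum.

1/5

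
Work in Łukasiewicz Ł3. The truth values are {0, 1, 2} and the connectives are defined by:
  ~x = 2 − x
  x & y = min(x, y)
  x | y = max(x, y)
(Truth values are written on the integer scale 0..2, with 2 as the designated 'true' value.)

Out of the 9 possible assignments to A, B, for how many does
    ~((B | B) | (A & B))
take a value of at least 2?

A = 0, B = 0 ↦ 2  ≥
A = 0, B = 1 ↦ 1  <
A = 0, B = 2 ↦ 0  <
A = 1, B = 0 ↦ 2  ≥
A = 1, B = 1 ↦ 1  <
A = 1, B = 2 ↦ 0  <
A = 2, B = 0 ↦ 2  ≥
A = 2, B = 1 ↦ 1  <
A = 2, B = 2 ↦ 0  <
So 3 of the 9 assignments meet the threshold.

3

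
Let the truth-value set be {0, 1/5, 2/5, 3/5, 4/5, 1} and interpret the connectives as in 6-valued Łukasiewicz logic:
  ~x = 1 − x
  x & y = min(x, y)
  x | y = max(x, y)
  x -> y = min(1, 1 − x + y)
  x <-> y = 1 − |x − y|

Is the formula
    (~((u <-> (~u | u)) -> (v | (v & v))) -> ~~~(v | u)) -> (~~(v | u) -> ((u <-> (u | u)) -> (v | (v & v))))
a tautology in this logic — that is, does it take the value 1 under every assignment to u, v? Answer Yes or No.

Counterexample: take u = 1/5, v = 0.
~u = ~1/5 = 4/5
~u | u = 4/5 | 1/5 = 4/5
u <-> (~u | u) = 1/5 <-> 4/5 = 2/5
v & v = 0 & 0 = 0
v | (v & v) = 0 | 0 = 0
(u <-> (~u | u)) -> (v | (v & v)) = 2/5 -> 0 = 3/5
~((u <-> (~u | u)) -> (v | (v & v))) = ~3/5 = 2/5
v | u = 0 | 1/5 = 1/5
~(v | u) = ~1/5 = 4/5
~~(v | u) = ~4/5 = 1/5
~~~(v | u) = ~1/5 = 4/5
~((u <-> (~u | u)) -> (v | (v & v))) -> ~~~(v | u) = 2/5 -> 4/5 = 1
v | u = 0 | 1/5 = 1/5
~(v | u) = ~1/5 = 4/5
~~(v | u) = ~4/5 = 1/5
u | u = 1/5 | 1/5 = 1/5
u <-> (u | u) = 1/5 <-> 1/5 = 1
v & v = 0 & 0 = 0
v | (v & v) = 0 | 0 = 0
(u <-> (u | u)) -> (v | (v & v)) = 1 -> 0 = 0
~~(v | u) -> ((u <-> (u | u)) -> (v | (v & v))) = 1/5 -> 0 = 4/5
(~((u <-> (~u | u)) -> (v | (v & v))) -> ~~~(v | u)) -> (~~(v | u) -> ((u <-> (u | u)) -> (v | (v & v)))) = 1 -> 4/5 = 4/5
This gives 4/5 ≠ 1.

No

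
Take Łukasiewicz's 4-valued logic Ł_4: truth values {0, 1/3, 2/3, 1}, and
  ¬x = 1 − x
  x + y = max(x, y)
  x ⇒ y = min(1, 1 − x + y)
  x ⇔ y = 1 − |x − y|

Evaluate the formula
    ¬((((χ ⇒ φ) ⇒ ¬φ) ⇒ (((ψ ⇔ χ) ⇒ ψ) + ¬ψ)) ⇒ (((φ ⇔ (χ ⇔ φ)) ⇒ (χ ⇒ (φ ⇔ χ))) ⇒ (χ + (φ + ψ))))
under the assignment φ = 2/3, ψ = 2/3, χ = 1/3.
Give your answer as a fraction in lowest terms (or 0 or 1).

1/3

χ ⇒ φ = 1/3 ⇒ 2/3 = 1
¬φ = ¬2/3 = 1/3
(χ ⇒ φ) ⇒ ¬φ = 1 ⇒ 1/3 = 1/3
ψ ⇔ χ = 2/3 ⇔ 1/3 = 2/3
(ψ ⇔ χ) ⇒ ψ = 2/3 ⇒ 2/3 = 1
¬ψ = ¬2/3 = 1/3
((ψ ⇔ χ) ⇒ ψ) + ¬ψ = 1 + 1/3 = 1
((χ ⇒ φ) ⇒ ¬φ) ⇒ (((ψ ⇔ χ) ⇒ ψ) + ¬ψ) = 1/3 ⇒ 1 = 1
χ ⇔ φ = 1/3 ⇔ 2/3 = 2/3
φ ⇔ (χ ⇔ φ) = 2/3 ⇔ 2/3 = 1
φ ⇔ χ = 2/3 ⇔ 1/3 = 2/3
χ ⇒ (φ ⇔ χ) = 1/3 ⇒ 2/3 = 1
(φ ⇔ (χ ⇔ φ)) ⇒ (χ ⇒ (φ ⇔ χ)) = 1 ⇒ 1 = 1
φ + ψ = 2/3 + 2/3 = 2/3
χ + (φ + ψ) = 1/3 + 2/3 = 2/3
((φ ⇔ (χ ⇔ φ)) ⇒ (χ ⇒ (φ ⇔ χ))) ⇒ (χ + (φ + ψ)) = 1 ⇒ 2/3 = 2/3
(((χ ⇒ φ) ⇒ ¬φ) ⇒ (((ψ ⇔ χ) ⇒ ψ) + ¬ψ)) ⇒ (((φ ⇔ (χ ⇔ φ)) ⇒ (χ ⇒ (φ ⇔ χ))) ⇒ (χ + (φ + ψ))) = 1 ⇒ 2/3 = 2/3
¬((((χ ⇒ φ) ⇒ ¬φ) ⇒ (((ψ ⇔ χ) ⇒ ψ) + ¬ψ)) ⇒ (((φ ⇔ (χ ⇔ φ)) ⇒ (χ ⇒ (φ ⇔ χ))) ⇒ (χ + (φ + ψ)))) = ¬2/3 = 1/3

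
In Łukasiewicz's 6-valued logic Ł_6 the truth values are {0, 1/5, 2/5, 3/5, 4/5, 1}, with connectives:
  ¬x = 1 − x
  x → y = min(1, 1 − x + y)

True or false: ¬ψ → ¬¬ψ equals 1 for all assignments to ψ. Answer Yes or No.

No

Counterexample: take ψ = 0.
¬ψ = ¬0 = 1
¬ψ = ¬0 = 1
¬¬ψ = ¬1 = 0
¬ψ → ¬¬ψ = 1 → 0 = 0
This gives 0 ≠ 1.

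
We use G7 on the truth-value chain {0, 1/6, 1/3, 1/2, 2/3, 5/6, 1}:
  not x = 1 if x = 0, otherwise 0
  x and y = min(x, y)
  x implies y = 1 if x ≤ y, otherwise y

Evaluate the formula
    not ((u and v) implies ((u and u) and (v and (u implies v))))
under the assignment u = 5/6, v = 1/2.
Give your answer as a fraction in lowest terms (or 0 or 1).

u and v = 5/6 and 1/2 = 1/2
u and u = 5/6 and 5/6 = 5/6
u implies v = 5/6 implies 1/2 = 1/2
v and (u implies v) = 1/2 and 1/2 = 1/2
(u and u) and (v and (u implies v)) = 5/6 and 1/2 = 1/2
(u and v) implies ((u and u) and (v and (u implies v))) = 1/2 implies 1/2 = 1
not ((u and v) implies ((u and u) and (v and (u implies v)))) = not 1 = 0

0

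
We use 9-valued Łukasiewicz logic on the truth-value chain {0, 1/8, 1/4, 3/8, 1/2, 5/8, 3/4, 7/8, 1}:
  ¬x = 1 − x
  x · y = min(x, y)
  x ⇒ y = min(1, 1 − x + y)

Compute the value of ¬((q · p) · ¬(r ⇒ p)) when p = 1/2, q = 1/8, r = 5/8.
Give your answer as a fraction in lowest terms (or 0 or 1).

q · p = 1/8 · 1/2 = 1/8
r ⇒ p = 5/8 ⇒ 1/2 = 7/8
¬(r ⇒ p) = ¬7/8 = 1/8
(q · p) · ¬(r ⇒ p) = 1/8 · 1/8 = 1/8
¬((q · p) · ¬(r ⇒ p)) = ¬1/8 = 7/8

7/8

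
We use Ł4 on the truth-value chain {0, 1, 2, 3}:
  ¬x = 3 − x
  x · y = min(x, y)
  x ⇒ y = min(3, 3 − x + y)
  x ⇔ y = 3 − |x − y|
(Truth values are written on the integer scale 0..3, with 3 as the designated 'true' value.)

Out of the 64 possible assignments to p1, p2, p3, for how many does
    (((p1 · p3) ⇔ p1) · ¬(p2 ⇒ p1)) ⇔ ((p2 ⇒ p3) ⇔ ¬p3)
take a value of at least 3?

value 3: 16 assignments (counts)
value 2: 24 assignments
value 1: 16 assignments
value 0: 8 assignments
So 16 of the 64 assignments meet the threshold.

16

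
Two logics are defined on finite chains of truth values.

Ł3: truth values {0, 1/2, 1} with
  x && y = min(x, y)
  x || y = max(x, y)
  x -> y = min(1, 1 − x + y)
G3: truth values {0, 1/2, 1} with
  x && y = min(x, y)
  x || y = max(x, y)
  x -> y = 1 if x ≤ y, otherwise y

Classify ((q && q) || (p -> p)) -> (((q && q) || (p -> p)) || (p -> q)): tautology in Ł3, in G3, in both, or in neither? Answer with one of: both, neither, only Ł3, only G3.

both

In Ł3: every assignment gives 1 — tautology.
In G3: every assignment gives 1 — tautology.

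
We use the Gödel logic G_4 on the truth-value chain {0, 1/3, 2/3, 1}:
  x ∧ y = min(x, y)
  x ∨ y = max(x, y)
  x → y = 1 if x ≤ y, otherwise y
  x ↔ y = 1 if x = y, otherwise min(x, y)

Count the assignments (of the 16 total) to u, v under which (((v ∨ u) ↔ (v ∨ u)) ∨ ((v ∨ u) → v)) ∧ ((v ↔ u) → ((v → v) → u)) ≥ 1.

u = 0, v = 0 ↦ 0  <
u = 0, v = 1/3 ↦ 1  ≥
u = 0, v = 2/3 ↦ 1  ≥
u = 0, v = 1 ↦ 1  ≥
u = 1/3, v = 0 ↦ 1  ≥
u = 1/3, v = 1/3 ↦ 1/3  <
u = 1/3, v = 2/3 ↦ 1  ≥
u = 1/3, v = 1 ↦ 1  ≥
u = 2/3, v = 0 ↦ 1  ≥
u = 2/3, v = 1/3 ↦ 1  ≥
u = 2/3, v = 2/3 ↦ 2/3  <
u = 2/3, v = 1 ↦ 1  ≥
u = 1, v = 0 ↦ 1  ≥
u = 1, v = 1/3 ↦ 1  ≥
u = 1, v = 2/3 ↦ 1  ≥
u = 1, v = 1 ↦ 1  ≥
So 13 of the 16 assignments meet the threshold.

13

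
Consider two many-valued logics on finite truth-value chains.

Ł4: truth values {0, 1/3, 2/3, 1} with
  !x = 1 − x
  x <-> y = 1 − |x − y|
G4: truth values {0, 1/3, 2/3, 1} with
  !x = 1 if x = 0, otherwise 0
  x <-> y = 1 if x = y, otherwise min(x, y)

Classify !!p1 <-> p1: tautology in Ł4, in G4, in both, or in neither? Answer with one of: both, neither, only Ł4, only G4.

only Ł4

In Ł4: every assignment gives 1 — tautology.
In G4: at p1 = 1/3 the value is 1/3 — not a tautology.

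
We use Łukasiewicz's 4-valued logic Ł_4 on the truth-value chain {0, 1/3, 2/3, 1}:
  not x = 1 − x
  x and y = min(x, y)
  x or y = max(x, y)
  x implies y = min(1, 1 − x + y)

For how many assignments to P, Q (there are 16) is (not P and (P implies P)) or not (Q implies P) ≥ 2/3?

8

P = 0, Q = 0 ↦ 1  ≥
P = 0, Q = 1/3 ↦ 1  ≥
P = 0, Q = 2/3 ↦ 1  ≥
P = 0, Q = 1 ↦ 1  ≥
P = 1/3, Q = 0 ↦ 2/3  ≥
P = 1/3, Q = 1/3 ↦ 2/3  ≥
P = 1/3, Q = 2/3 ↦ 2/3  ≥
P = 1/3, Q = 1 ↦ 2/3  ≥
P = 2/3, Q = 0 ↦ 1/3  <
P = 2/3, Q = 1/3 ↦ 1/3  <
P = 2/3, Q = 2/3 ↦ 1/3  <
P = 2/3, Q = 1 ↦ 1/3  <
P = 1, Q = 0 ↦ 0  <
P = 1, Q = 1/3 ↦ 0  <
P = 1, Q = 2/3 ↦ 0  <
P = 1, Q = 1 ↦ 0  <
So 8 of the 16 assignments meet the threshold.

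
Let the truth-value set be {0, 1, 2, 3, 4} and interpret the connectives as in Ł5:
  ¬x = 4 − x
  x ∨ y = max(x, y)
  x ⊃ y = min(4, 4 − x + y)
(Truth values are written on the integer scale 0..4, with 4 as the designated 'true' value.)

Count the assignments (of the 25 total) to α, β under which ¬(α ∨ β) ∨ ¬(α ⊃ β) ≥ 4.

value 4: 2 assignments (counts)
value 3: 5 assignments
value 2: 7 assignments
value 1: 6 assignments
value 0: 5 assignments
So 2 of the 25 assignments meet the threshold.

2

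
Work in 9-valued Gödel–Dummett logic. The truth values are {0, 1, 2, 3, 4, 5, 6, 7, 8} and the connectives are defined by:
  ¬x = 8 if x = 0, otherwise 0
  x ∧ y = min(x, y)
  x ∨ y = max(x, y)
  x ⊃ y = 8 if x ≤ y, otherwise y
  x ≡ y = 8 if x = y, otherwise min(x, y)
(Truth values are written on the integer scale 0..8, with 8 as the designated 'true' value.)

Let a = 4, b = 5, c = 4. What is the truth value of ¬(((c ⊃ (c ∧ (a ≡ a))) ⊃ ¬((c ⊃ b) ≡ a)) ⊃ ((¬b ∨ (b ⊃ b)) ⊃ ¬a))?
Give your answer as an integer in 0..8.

a ≡ a = 4 ≡ 4 = 8
c ∧ (a ≡ a) = 4 ∧ 8 = 4
c ⊃ (c ∧ (a ≡ a)) = 4 ⊃ 4 = 8
c ⊃ b = 4 ⊃ 5 = 8
(c ⊃ b) ≡ a = 8 ≡ 4 = 4
¬((c ⊃ b) ≡ a) = ¬4 = 0
(c ⊃ (c ∧ (a ≡ a))) ⊃ ¬((c ⊃ b) ≡ a) = 8 ⊃ 0 = 0
¬b = ¬5 = 0
b ⊃ b = 5 ⊃ 5 = 8
¬b ∨ (b ⊃ b) = 0 ∨ 8 = 8
¬a = ¬4 = 0
(¬b ∨ (b ⊃ b)) ⊃ ¬a = 8 ⊃ 0 = 0
((c ⊃ (c ∧ (a ≡ a))) ⊃ ¬((c ⊃ b) ≡ a)) ⊃ ((¬b ∨ (b ⊃ b)) ⊃ ¬a) = 0 ⊃ 0 = 8
¬(((c ⊃ (c ∧ (a ≡ a))) ⊃ ¬((c ⊃ b) ≡ a)) ⊃ ((¬b ∨ (b ⊃ b)) ⊃ ¬a)) = ¬8 = 0

0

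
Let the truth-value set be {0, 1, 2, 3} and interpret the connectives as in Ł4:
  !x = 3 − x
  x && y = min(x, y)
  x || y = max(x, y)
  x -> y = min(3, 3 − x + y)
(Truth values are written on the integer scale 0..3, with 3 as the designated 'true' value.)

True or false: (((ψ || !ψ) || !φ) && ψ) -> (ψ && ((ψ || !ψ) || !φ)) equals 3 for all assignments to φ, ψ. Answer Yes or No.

Yes

φ = 0, ψ = 0 ↦ 3
φ = 0, ψ = 1 ↦ 3
φ = 0, ψ = 2 ↦ 3
φ = 0, ψ = 3 ↦ 3
φ = 1, ψ = 0 ↦ 3
φ = 1, ψ = 1 ↦ 3
φ = 1, ψ = 2 ↦ 3
φ = 1, ψ = 3 ↦ 3
φ = 2, ψ = 0 ↦ 3
φ = 2, ψ = 1 ↦ 3
φ = 2, ψ = 2 ↦ 3
φ = 2, ψ = 3 ↦ 3
φ = 3, ψ = 0 ↦ 3
φ = 3, ψ = 1 ↦ 3
φ = 3, ψ = 2 ↦ 3
φ = 3, ψ = 3 ↦ 3
Every assignment gives a value ≥ 3.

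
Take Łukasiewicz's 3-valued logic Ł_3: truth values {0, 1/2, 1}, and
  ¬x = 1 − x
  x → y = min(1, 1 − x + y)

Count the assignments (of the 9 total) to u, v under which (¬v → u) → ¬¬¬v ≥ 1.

4

u = 0, v = 0 ↦ 1  ≥
u = 0, v = 1/2 ↦ 1  ≥
u = 0, v = 1 ↦ 0  <
u = 1/2, v = 0 ↦ 1  ≥
u = 1/2, v = 1/2 ↦ 1/2  <
u = 1/2, v = 1 ↦ 0  <
u = 1, v = 0 ↦ 1  ≥
u = 1, v = 1/2 ↦ 1/2  <
u = 1, v = 1 ↦ 0  <
So 4 of the 9 assignments meet the threshold.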